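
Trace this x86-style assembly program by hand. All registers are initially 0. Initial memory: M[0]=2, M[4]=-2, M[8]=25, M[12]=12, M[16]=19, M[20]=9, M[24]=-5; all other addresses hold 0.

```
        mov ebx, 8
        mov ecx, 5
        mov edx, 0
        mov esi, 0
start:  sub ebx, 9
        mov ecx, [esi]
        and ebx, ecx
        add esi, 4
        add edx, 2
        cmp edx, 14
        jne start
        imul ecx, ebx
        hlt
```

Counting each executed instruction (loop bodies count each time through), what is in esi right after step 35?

mov ebx, 8 → ebx=8
mov ecx, 5 → ecx=5
mov edx, 0 → edx=0
mov esi, 0 → esi=0
sub ebx, 9 → ebx=8-9=-1
mov ecx, [esi] → ecx=M[0]=2
and ebx, ecx → ebx=(-1)&2=2
add esi, 4 → esi=0+4=4
add edx, 2 → edx=0+2=2
cmp edx, 14  (cmp 2,14)
jne start: taken
sub ebx, 9 → ebx=2-9=-7
mov ecx, [esi] → ecx=M[4]=-2
and ebx, ecx → ebx=(-7)&(-2)=-8
add esi, 4 → esi=4+4=8
add edx, 2 → edx=2+2=4
cmp edx, 14  (cmp 4,14)
jne start: taken
sub ebx, 9 → ebx=(-8)-9=-17
mov ecx, [esi] → ecx=M[8]=25
and ebx, ecx → ebx=(-17)&25=9
add esi, 4 → esi=8+4=12
add edx, 2 → edx=4+2=6
cmp edx, 14  (cmp 6,14)
jne start: taken
sub ebx, 9 → ebx=9-9=0
mov ecx, [esi] → ecx=M[12]=12
and ebx, ecx → ebx=0&12=0
add esi, 4 → esi=12+4=16
add edx, 2 → edx=6+2=8
cmp edx, 14  (cmp 8,14)
jne start: taken
sub ebx, 9 → ebx=0-9=-9
mov ecx, [esi] → ecx=M[16]=19
and ebx, ecx → ebx=(-9)&19=19
After step 35: esi = 16.

16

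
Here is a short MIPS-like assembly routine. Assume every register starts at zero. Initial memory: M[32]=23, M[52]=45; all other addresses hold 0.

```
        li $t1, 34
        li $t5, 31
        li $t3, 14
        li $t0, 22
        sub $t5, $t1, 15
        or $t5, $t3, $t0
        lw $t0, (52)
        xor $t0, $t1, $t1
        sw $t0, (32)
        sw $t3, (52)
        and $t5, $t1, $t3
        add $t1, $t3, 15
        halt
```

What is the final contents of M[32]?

0

after li $t1, 34: $t1=34
after li $t5, 31: $t5=31
after li $t3, 14: $t3=14
after li $t0, 22: $t0=22
after sub $t5, $t1, 15: $t5=34-15=19
after or $t5, $t3, $t0: $t5=14|22=30
after lw $t0, (52): $t0=M[52]=45
after xor $t0, $t1, $t1: $t0=34^34=0
sw $t0, (32) → M[32]=0
sw $t3, (52) → M[52]=14
after and $t5, $t1, $t3: $t5=34&14=2
after add $t1, $t3, 15: $t1=14+15=29
halt.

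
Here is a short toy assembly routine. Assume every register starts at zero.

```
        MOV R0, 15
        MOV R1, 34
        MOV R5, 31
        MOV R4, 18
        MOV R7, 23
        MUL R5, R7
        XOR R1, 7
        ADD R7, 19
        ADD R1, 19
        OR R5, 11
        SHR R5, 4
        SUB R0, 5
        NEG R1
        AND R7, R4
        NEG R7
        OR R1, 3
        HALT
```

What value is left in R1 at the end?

-53

after MOV R0, 15: R0=15
after MOV R1, 34: R1=34
after MOV R5, 31: R5=31
after MOV R4, 18: R4=18
after MOV R7, 23: R7=23
after MUL R5, R7: R5=31*23=713
after XOR R1, 7: R1=34^7=37
after ADD R7, 19: R7=23+19=42
after ADD R1, 19: R1=37+19=56
after OR R5, 11: R5=713|11=715
after SHR R5, 4: R5=715>>4=44
after SUB R0, 5: R0=15-5=10
after NEG R1: R1=-(56)=-56
after AND R7, R4: R7=42&18=2
after NEG R7: R7=-(2)=-2
after OR R1, 3: R1=(-56)|3=-53
halt.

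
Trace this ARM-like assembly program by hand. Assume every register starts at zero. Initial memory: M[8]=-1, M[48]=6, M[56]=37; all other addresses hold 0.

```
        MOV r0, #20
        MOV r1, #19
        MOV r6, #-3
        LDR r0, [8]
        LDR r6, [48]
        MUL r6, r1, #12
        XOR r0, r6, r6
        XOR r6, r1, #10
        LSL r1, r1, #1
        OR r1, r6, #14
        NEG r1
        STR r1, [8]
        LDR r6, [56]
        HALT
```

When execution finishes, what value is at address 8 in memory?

-31

MOV r0, #20 → r0=20
MOV r1, #19 → r1=19
MOV r6, #-3 → r6=-3
LDR r0, [8] → r0=M[8]=-1
LDR r6, [48] → r6=M[48]=6
MUL r6, r1, #12 → r6=19*12=228
XOR r0, r6, r6 → r0=228^228=0
XOR r6, r1, #10 → r6=19^10=25
LSL r1, r1, #1 → r1=19<<1=38
OR r1, r6, #14 → r1=25|14=31
NEG r1 → r1=-(31)=-31
STR r1, [8] → M[8]=-31
LDR r6, [56] → r6=M[56]=37
halt.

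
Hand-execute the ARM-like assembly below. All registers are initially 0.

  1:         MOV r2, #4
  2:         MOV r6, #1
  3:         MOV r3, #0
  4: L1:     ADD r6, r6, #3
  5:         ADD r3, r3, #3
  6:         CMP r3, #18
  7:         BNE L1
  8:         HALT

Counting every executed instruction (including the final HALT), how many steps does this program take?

28

MOV r2, #4 → r2=4
MOV r6, #1 → r6=1
MOV r3, #0 → r3=0
ADD r6, r6, #3 → r6=1+3=4
ADD r3, r3, #3 → r3=0+3=3
CMP r3, #18  (cmp 3,18)
BNE L1: taken
ADD r6, r6, #3 → r6=4+3=7
ADD r3, r3, #3 → r3=3+3=6
CMP r3, #18  (cmp 6,18)
BNE L1: taken
ADD r6, r6, #3 → r6=7+3=10
ADD r3, r3, #3 → r3=6+3=9
CMP r3, #18  (cmp 9,18)
BNE L1: taken
ADD r6, r6, #3 → r6=10+3=13
ADD r3, r3, #3 → r3=9+3=12
CMP r3, #18  (cmp 12,18)
BNE L1: taken
ADD r6, r6, #3 → r6=13+3=16
ADD r3, r3, #3 → r3=12+3=15
CMP r3, #18  (cmp 15,18)
BNE L1: taken
ADD r6, r6, #3 → r6=16+3=19
ADD r3, r3, #3 → r3=15+3=18
CMP r3, #18  (cmp 18,18)
BNE L1: not taken
halt.
Total executed instructions: 28.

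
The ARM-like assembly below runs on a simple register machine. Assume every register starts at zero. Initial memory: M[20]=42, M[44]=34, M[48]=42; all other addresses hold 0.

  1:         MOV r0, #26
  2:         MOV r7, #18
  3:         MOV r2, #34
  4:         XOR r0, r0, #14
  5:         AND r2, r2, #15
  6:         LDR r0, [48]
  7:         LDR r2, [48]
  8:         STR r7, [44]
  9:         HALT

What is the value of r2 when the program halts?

r0=26
r7=18
r2=34
r0=26^14=20
r2=34&15=2
r0=M[48]=42
r2=M[48]=42
STR r7, [44] → M[44]=18
halt.

42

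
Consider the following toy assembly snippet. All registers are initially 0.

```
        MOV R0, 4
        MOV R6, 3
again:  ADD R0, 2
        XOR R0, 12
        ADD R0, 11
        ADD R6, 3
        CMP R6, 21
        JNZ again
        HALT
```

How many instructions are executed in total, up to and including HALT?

39

R0=4
R6=3
R0=4+2=6
R0=6^12=10
R0=10+11=21
R6=3+3=6
CMP R6, 21  (cmp 6,21)
JNZ again: taken
R0=21+2=23
R0=23^12=27
R0=27+11=38
R6=6+3=9
CMP R6, 21  (cmp 9,21)
JNZ again: taken
R0=38+2=40
R0=40^12=36
R0=36+11=47
R6=9+3=12
CMP R6, 21  (cmp 12,21)
JNZ again: taken
R0=47+2=49
R0=49^12=61
R0=61+11=72
R6=12+3=15
CMP R6, 21  (cmp 15,21)
JNZ again: taken
R0=72+2=74
R0=74^12=70
R0=70+11=81
R6=15+3=18
CMP R6, 21  (cmp 18,21)
JNZ again: taken
R0=81+2=83
R0=83^12=95
R0=95+11=106
R6=18+3=21
CMP R6, 21  (cmp 21,21)
JNZ again: not taken
halt.
Total executed instructions: 39.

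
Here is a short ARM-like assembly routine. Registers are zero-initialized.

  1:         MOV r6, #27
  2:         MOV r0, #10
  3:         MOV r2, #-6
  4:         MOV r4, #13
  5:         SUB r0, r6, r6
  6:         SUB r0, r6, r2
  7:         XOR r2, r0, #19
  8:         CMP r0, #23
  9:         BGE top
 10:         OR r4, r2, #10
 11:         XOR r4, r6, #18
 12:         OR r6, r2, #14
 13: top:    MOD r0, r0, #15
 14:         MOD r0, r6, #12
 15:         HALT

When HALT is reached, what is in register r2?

50

MOV r6, #27 → r6=27
MOV r0, #10 → r0=10
MOV r2, #-6 → r2=-6
MOV r4, #13 → r4=13
SUB r0, r6, r6 → r0=27-27=0
SUB r0, r6, r2 → r0=27-(-6)=33
XOR r2, r0, #19 → r2=33^19=50
CMP r0, #23  (cmp 33,23)
BGE top: taken
MOD r0, r0, #15 → r0=33%15=3
MOD r0, r6, #12 → r0=27%12=3
halt.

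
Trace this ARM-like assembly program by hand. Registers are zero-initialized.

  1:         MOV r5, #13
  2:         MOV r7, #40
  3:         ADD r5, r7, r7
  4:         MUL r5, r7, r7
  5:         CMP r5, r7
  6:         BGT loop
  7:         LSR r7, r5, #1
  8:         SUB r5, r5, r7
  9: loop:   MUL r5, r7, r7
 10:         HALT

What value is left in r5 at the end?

1600

MOV r5, #13 → r5=13
MOV r7, #40 → r7=40
ADD r5, r7, r7 → r5=40+40=80
MUL r5, r7, r7 → r5=40*40=1600
CMP r5, r7  (cmp 1600,40)
BGT loop: taken
MUL r5, r7, r7 → r5=40*40=1600
halt.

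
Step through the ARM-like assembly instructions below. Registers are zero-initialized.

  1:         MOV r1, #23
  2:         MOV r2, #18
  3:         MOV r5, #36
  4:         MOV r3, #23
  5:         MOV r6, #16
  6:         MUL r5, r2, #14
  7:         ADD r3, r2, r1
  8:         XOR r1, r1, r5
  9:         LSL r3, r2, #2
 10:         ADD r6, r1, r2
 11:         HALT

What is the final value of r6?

253

MOV r1, #23 → r1=23
MOV r2, #18 → r2=18
MOV r5, #36 → r5=36
MOV r3, #23 → r3=23
MOV r6, #16 → r6=16
MUL r5, r2, #14 → r5=18*14=252
ADD r3, r2, r1 → r3=18+23=41
XOR r1, r1, r5 → r1=23^252=235
LSL r3, r2, #2 → r3=18<<2=72
ADD r6, r1, r2 → r6=235+18=253
halt.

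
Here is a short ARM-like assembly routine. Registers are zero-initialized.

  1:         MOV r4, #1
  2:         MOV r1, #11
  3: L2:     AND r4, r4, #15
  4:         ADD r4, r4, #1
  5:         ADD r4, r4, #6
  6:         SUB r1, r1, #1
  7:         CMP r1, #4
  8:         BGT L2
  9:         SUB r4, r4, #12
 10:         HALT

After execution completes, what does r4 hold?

after MOV r4, #1: r4=1
after MOV r1, #11: r1=11
after AND r4, r4, #15: r4=1&15=1
after ADD r4, r4, #1: r4=1+1=2
after ADD r4, r4, #6: r4=2+6=8
after SUB r1, r1, #1: r1=11-1=10
CMP r1, #4  (cmp 10,4)
BGT L2: taken
after AND r4, r4, #15: r4=8&15=8
after ADD r4, r4, #1: r4=8+1=9
after ADD r4, r4, #6: r4=9+6=15
after SUB r1, r1, #1: r1=10-1=9
CMP r1, #4  (cmp 9,4)
BGT L2: taken
after AND r4, r4, #15: r4=15&15=15
after ADD r4, r4, #1: r4=15+1=16
after ADD r4, r4, #6: r4=16+6=22
after SUB r1, r1, #1: r1=9-1=8
CMP r1, #4  (cmp 8,4)
BGT L2: taken
after AND r4, r4, #15: r4=22&15=6
after ADD r4, r4, #1: r4=6+1=7
after ADD r4, r4, #6: r4=7+6=13
after SUB r1, r1, #1: r1=8-1=7
CMP r1, #4  (cmp 7,4)
BGT L2: taken
after AND r4, r4, #15: r4=13&15=13
after ADD r4, r4, #1: r4=13+1=14
after ADD r4, r4, #6: r4=14+6=20
after SUB r1, r1, #1: r1=7-1=6
CMP r1, #4  (cmp 6,4)
BGT L2: taken
after AND r4, r4, #15: r4=20&15=4
after ADD r4, r4, #1: r4=4+1=5
after ADD r4, r4, #6: r4=5+6=11
after SUB r1, r1, #1: r1=6-1=5
CMP r1, #4  (cmp 5,4)
BGT L2: taken
after AND r4, r4, #15: r4=11&15=11
after ADD r4, r4, #1: r4=11+1=12
after ADD r4, r4, #6: r4=12+6=18
after SUB r1, r1, #1: r1=5-1=4
CMP r1, #4  (cmp 4,4)
BGT L2: not taken
after SUB r4, r4, #12: r4=18-12=6
halt.

6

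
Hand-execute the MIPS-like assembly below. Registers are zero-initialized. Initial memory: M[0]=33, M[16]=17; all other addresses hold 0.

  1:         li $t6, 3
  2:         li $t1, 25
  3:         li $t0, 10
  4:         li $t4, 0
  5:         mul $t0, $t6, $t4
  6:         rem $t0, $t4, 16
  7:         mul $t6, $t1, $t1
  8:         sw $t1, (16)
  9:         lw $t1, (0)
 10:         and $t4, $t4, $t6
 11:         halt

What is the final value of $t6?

625

$t6=3
$t1=25
$t0=10
$t4=0
$t0=3*0=0
$t0=0%16=0
$t6=25*25=625
sw $t1, (16) → M[16]=25
$t1=M[0]=33
$t4=0&625=0
halt.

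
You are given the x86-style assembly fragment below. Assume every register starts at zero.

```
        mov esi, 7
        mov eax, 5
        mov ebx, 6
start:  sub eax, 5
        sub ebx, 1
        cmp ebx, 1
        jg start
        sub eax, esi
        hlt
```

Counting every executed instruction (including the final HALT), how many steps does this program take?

25

mov esi, 7 → esi=7
mov eax, 5 → eax=5
mov ebx, 6 → ebx=6
sub eax, 5 → eax=5-5=0
sub ebx, 1 → ebx=6-1=5
cmp ebx, 1  (cmp 5,1)
jg start: taken
sub eax, 5 → eax=0-5=-5
sub ebx, 1 → ebx=5-1=4
cmp ebx, 1  (cmp 4,1)
jg start: taken
sub eax, 5 → eax=(-5)-5=-10
sub ebx, 1 → ebx=4-1=3
cmp ebx, 1  (cmp 3,1)
jg start: taken
sub eax, 5 → eax=(-10)-5=-15
sub ebx, 1 → ebx=3-1=2
cmp ebx, 1  (cmp 2,1)
jg start: taken
sub eax, 5 → eax=(-15)-5=-20
sub ebx, 1 → ebx=2-1=1
cmp ebx, 1  (cmp 1,1)
jg start: not taken
sub eax, esi → eax=(-20)-7=-27
halt.
Total executed instructions: 25.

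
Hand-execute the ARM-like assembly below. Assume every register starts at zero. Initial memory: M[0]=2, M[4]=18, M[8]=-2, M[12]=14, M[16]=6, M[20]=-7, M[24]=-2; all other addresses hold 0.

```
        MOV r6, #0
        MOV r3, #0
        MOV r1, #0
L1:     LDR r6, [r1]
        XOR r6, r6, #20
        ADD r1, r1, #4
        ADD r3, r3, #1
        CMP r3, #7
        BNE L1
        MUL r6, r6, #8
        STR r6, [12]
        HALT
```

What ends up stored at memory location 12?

-176

MOV r6, #0 → r6=0
MOV r3, #0 → r3=0
MOV r1, #0 → r1=0
LDR r6, [r1] → r6=M[0]=2
XOR r6, r6, #20 → r6=2^20=22
ADD r1, r1, #4 → r1=0+4=4
ADD r3, r3, #1 → r3=0+1=1
CMP r3, #7  (cmp 1,7)
BNE L1: taken
LDR r6, [r1] → r6=M[4]=18
XOR r6, r6, #20 → r6=18^20=6
ADD r1, r1, #4 → r1=4+4=8
ADD r3, r3, #1 → r3=1+1=2
CMP r3, #7  (cmp 2,7)
BNE L1: taken
LDR r6, [r1] → r6=M[8]=-2
XOR r6, r6, #20 → r6=(-2)^20=-22
ADD r1, r1, #4 → r1=8+4=12
ADD r3, r3, #1 → r3=2+1=3
CMP r3, #7  (cmp 3,7)
BNE L1: taken
LDR r6, [r1] → r6=M[12]=14
XOR r6, r6, #20 → r6=14^20=26
ADD r1, r1, #4 → r1=12+4=16
ADD r3, r3, #1 → r3=3+1=4
CMP r3, #7  (cmp 4,7)
BNE L1: taken
LDR r6, [r1] → r6=M[16]=6
XOR r6, r6, #20 → r6=6^20=18
ADD r1, r1, #4 → r1=16+4=20
ADD r3, r3, #1 → r3=4+1=5
CMP r3, #7  (cmp 5,7)
BNE L1: taken
LDR r6, [r1] → r6=M[20]=-7
XOR r6, r6, #20 → r6=(-7)^20=-19
ADD r1, r1, #4 → r1=20+4=24
ADD r3, r3, #1 → r3=5+1=6
CMP r3, #7  (cmp 6,7)
BNE L1: taken
LDR r6, [r1] → r6=M[24]=-2
XOR r6, r6, #20 → r6=(-2)^20=-22
ADD r1, r1, #4 → r1=24+4=28
ADD r3, r3, #1 → r3=6+1=7
CMP r3, #7  (cmp 7,7)
BNE L1: not taken
MUL r6, r6, #8 → r6=(-22)*8=-176
STR r6, [12] → M[12]=-176
halt.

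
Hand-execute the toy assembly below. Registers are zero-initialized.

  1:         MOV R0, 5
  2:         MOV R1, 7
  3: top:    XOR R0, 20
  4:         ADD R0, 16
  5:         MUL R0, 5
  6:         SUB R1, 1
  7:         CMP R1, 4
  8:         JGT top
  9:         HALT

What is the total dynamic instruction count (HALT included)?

MOV R0, 5 → R0=5
MOV R1, 7 → R1=7
XOR R0, 20 → R0=5^20=17
ADD R0, 16 → R0=17+16=33
MUL R0, 5 → R0=33*5=165
SUB R1, 1 → R1=7-1=6
CMP R1, 4  (cmp 6,4)
JGT top: taken
XOR R0, 20 → R0=165^20=177
ADD R0, 16 → R0=177+16=193
MUL R0, 5 → R0=193*5=965
SUB R1, 1 → R1=6-1=5
CMP R1, 4  (cmp 5,4)
JGT top: taken
XOR R0, 20 → R0=965^20=977
ADD R0, 16 → R0=977+16=993
MUL R0, 5 → R0=993*5=4965
SUB R1, 1 → R1=5-1=4
CMP R1, 4  (cmp 4,4)
JGT top: not taken
halt.
Total executed instructions: 21.

21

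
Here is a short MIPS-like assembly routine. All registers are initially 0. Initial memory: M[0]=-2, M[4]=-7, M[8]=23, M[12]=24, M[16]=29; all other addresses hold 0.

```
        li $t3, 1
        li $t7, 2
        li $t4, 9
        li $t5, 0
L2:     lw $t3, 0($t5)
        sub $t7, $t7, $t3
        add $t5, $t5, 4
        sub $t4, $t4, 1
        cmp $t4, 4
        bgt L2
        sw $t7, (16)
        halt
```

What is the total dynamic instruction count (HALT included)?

36

$t3=1
$t7=2
$t4=9
$t5=0
$t3=M[0]=-2
$t7=2-(-2)=4
$t5=0+4=4
$t4=9-1=8
cmp $t4, 4  (cmp 8,4)
bgt L2: taken
$t3=M[4]=-7
$t7=4-(-7)=11
$t5=4+4=8
$t4=8-1=7
cmp $t4, 4  (cmp 7,4)
bgt L2: taken
$t3=M[8]=23
$t7=11-23=-12
$t5=8+4=12
$t4=7-1=6
cmp $t4, 4  (cmp 6,4)
bgt L2: taken
$t3=M[12]=24
$t7=(-12)-24=-36
$t5=12+4=16
$t4=6-1=5
cmp $t4, 4  (cmp 5,4)
bgt L2: taken
$t3=M[16]=29
$t7=(-36)-29=-65
$t5=16+4=20
$t4=5-1=4
cmp $t4, 4  (cmp 4,4)
bgt L2: not taken
sw $t7, (16) → M[16]=-65
halt.
Total executed instructions: 36.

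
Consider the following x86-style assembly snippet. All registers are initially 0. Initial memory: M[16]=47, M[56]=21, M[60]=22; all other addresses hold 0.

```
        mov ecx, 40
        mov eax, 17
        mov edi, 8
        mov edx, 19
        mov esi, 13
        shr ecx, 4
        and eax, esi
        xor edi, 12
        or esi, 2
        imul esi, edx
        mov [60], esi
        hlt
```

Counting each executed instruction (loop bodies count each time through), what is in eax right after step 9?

1

mov ecx, 40 → ecx=40
mov eax, 17 → eax=17
mov edi, 8 → edi=8
mov edx, 19 → edx=19
mov esi, 13 → esi=13
shr ecx, 4 → ecx=40>>4=2
and eax, esi → eax=17&13=1
xor edi, 12 → edi=8^12=4
or esi, 2 → esi=13|2=15
After step 9: eax = 1.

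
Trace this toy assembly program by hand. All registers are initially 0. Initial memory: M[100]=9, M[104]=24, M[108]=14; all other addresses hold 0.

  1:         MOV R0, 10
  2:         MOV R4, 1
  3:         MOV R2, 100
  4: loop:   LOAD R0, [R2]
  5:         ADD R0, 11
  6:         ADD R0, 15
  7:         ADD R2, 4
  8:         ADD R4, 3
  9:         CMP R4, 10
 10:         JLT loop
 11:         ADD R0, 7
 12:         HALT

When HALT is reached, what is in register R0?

47

MOV R0, 10 → R0=10
MOV R4, 1 → R4=1
MOV R2, 100 → R2=100
LOAD R0, [R2] → R0=M[100]=9
ADD R0, 11 → R0=9+11=20
ADD R0, 15 → R0=20+15=35
ADD R2, 4 → R2=100+4=104
ADD R4, 3 → R4=1+3=4
CMP R4, 10  (cmp 4,10)
JLT loop: taken
LOAD R0, [R2] → R0=M[104]=24
ADD R0, 11 → R0=24+11=35
ADD R0, 15 → R0=35+15=50
ADD R2, 4 → R2=104+4=108
ADD R4, 3 → R4=4+3=7
CMP R4, 10  (cmp 7,10)
JLT loop: taken
LOAD R0, [R2] → R0=M[108]=14
ADD R0, 11 → R0=14+11=25
ADD R0, 15 → R0=25+15=40
ADD R2, 4 → R2=108+4=112
ADD R4, 3 → R4=7+3=10
CMP R4, 10  (cmp 10,10)
JLT loop: not taken
ADD R0, 7 → R0=40+7=47
halt.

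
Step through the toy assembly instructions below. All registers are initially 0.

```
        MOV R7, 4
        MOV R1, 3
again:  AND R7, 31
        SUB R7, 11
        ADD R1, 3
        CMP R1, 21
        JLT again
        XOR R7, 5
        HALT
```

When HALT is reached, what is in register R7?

MOV R7, 4 → R7=4
MOV R1, 3 → R1=3
AND R7, 31 → R7=4&31=4
SUB R7, 11 → R7=4-11=-7
ADD R1, 3 → R1=3+3=6
CMP R1, 21  (cmp 6,21)
JLT again: taken
AND R7, 31 → R7=(-7)&31=25
SUB R7, 11 → R7=25-11=14
ADD R1, 3 → R1=6+3=9
CMP R1, 21  (cmp 9,21)
JLT again: taken
AND R7, 31 → R7=14&31=14
SUB R7, 11 → R7=14-11=3
ADD R1, 3 → R1=9+3=12
CMP R1, 21  (cmp 12,21)
JLT again: taken
AND R7, 31 → R7=3&31=3
SUB R7, 11 → R7=3-11=-8
ADD R1, 3 → R1=12+3=15
CMP R1, 21  (cmp 15,21)
JLT again: taken
AND R7, 31 → R7=(-8)&31=24
SUB R7, 11 → R7=24-11=13
ADD R1, 3 → R1=15+3=18
CMP R1, 21  (cmp 18,21)
JLT again: taken
AND R7, 31 → R7=13&31=13
SUB R7, 11 → R7=13-11=2
ADD R1, 3 → R1=18+3=21
CMP R1, 21  (cmp 21,21)
JLT again: not taken
XOR R7, 5 → R7=2^5=7
halt.

7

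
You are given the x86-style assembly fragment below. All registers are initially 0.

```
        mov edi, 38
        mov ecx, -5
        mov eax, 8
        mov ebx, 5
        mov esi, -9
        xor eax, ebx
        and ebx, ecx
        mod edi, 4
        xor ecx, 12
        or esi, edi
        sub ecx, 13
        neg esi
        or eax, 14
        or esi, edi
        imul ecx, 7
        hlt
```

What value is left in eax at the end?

15

mov edi, 38 → edi=38
mov ecx, -5 → ecx=-5
mov eax, 8 → eax=8
mov ebx, 5 → ebx=5
mov esi, -9 → esi=-9
xor eax, ebx → eax=8^5=13
and ebx, ecx → ebx=5&(-5)=1
mod edi, 4 → edi=38%4=2
xor ecx, 12 → ecx=(-5)^12=-9
or esi, edi → esi=(-9)|2=-9
sub ecx, 13 → ecx=(-9)-13=-22
neg esi → esi=-(-9)=9
or eax, 14 → eax=13|14=15
or esi, edi → esi=9|2=11
imul ecx, 7 → ecx=(-22)*7=-154
halt.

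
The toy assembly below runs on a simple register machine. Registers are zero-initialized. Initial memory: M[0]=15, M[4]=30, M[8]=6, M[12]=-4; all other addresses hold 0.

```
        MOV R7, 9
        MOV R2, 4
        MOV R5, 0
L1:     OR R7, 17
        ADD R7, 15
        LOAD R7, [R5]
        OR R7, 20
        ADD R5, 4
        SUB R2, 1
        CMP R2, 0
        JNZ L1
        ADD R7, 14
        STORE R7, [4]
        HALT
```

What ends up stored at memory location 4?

10

after MOV R7, 9: R7=9
after MOV R2, 4: R2=4
after MOV R5, 0: R5=0
after OR R7, 17: R7=9|17=25
after ADD R7, 15: R7=25+15=40
after LOAD R7, [R5]: R7=M[0]=15
after OR R7, 20: R7=15|20=31
after ADD R5, 4: R5=0+4=4
after SUB R2, 1: R2=4-1=3
CMP R2, 0  (cmp 3,0)
JNZ L1: taken
after OR R7, 17: R7=31|17=31
after ADD R7, 15: R7=31+15=46
after LOAD R7, [R5]: R7=M[4]=30
after OR R7, 20: R7=30|20=30
after ADD R5, 4: R5=4+4=8
after SUB R2, 1: R2=3-1=2
CMP R2, 0  (cmp 2,0)
JNZ L1: taken
after OR R7, 17: R7=30|17=31
after ADD R7, 15: R7=31+15=46
after LOAD R7, [R5]: R7=M[8]=6
after OR R7, 20: R7=6|20=22
after ADD R5, 4: R5=8+4=12
after SUB R2, 1: R2=2-1=1
CMP R2, 0  (cmp 1,0)
JNZ L1: taken
after OR R7, 17: R7=22|17=23
after ADD R7, 15: R7=23+15=38
after LOAD R7, [R5]: R7=M[12]=-4
after OR R7, 20: R7=(-4)|20=-4
after ADD R5, 4: R5=12+4=16
after SUB R2, 1: R2=1-1=0
CMP R2, 0  (cmp 0,0)
JNZ L1: not taken
after ADD R7, 14: R7=(-4)+14=10
STORE R7, [4] → M[4]=10
halt.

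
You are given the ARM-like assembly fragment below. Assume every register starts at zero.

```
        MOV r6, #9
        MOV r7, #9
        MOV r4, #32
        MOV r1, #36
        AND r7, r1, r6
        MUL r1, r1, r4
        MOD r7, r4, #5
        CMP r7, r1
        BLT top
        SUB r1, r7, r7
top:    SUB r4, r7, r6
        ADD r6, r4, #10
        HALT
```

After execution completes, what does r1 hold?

MOV r6, #9 → r6=9
MOV r7, #9 → r7=9
MOV r4, #32 → r4=32
MOV r1, #36 → r1=36
AND r7, r1, r6 → r7=36&9=0
MUL r1, r1, r4 → r1=36*32=1152
MOD r7, r4, #5 → r7=32%5=2
CMP r7, r1  (cmp 2,1152)
BLT top: taken
SUB r4, r7, r6 → r4=2-9=-7
ADD r6, r4, #10 → r6=(-7)+10=3
halt.

1152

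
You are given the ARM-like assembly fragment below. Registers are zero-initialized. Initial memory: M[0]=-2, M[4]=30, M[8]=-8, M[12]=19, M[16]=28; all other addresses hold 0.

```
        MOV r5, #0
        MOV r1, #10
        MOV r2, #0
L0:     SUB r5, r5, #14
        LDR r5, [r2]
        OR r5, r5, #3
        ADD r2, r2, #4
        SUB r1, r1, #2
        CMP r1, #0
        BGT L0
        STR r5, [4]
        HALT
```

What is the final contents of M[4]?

MOV r5, #0 → r5=0
MOV r1, #10 → r1=10
MOV r2, #0 → r2=0
SUB r5, r5, #14 → r5=0-14=-14
LDR r5, [r2] → r5=M[0]=-2
OR r5, r5, #3 → r5=(-2)|3=-1
ADD r2, r2, #4 → r2=0+4=4
SUB r1, r1, #2 → r1=10-2=8
CMP r1, #0  (cmp 8,0)
BGT L0: taken
SUB r5, r5, #14 → r5=(-1)-14=-15
LDR r5, [r2] → r5=M[4]=30
OR r5, r5, #3 → r5=30|3=31
ADD r2, r2, #4 → r2=4+4=8
SUB r1, r1, #2 → r1=8-2=6
CMP r1, #0  (cmp 6,0)
BGT L0: taken
SUB r5, r5, #14 → r5=31-14=17
LDR r5, [r2] → r5=M[8]=-8
OR r5, r5, #3 → r5=(-8)|3=-5
ADD r2, r2, #4 → r2=8+4=12
SUB r1, r1, #2 → r1=6-2=4
CMP r1, #0  (cmp 4,0)
BGT L0: taken
SUB r5, r5, #14 → r5=(-5)-14=-19
LDR r5, [r2] → r5=M[12]=19
OR r5, r5, #3 → r5=19|3=19
ADD r2, r2, #4 → r2=12+4=16
SUB r1, r1, #2 → r1=4-2=2
CMP r1, #0  (cmp 2,0)
BGT L0: taken
SUB r5, r5, #14 → r5=19-14=5
LDR r5, [r2] → r5=M[16]=28
OR r5, r5, #3 → r5=28|3=31
ADD r2, r2, #4 → r2=16+4=20
SUB r1, r1, #2 → r1=2-2=0
CMP r1, #0  (cmp 0,0)
BGT L0: not taken
STR r5, [4] → M[4]=31
halt.

31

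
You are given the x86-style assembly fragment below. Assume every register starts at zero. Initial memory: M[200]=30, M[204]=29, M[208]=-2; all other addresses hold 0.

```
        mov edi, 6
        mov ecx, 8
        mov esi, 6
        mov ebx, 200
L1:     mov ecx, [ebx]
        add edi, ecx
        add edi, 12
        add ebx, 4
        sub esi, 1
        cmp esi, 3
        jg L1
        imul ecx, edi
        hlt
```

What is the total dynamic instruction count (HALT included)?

27

mov edi, 6 → edi=6
mov ecx, 8 → ecx=8
mov esi, 6 → esi=6
mov ebx, 200 → ebx=200
mov ecx, [ebx] → ecx=M[200]=30
add edi, ecx → edi=6+30=36
add edi, 12 → edi=36+12=48
add ebx, 4 → ebx=200+4=204
sub esi, 1 → esi=6-1=5
cmp esi, 3  (cmp 5,3)
jg L1: taken
mov ecx, [ebx] → ecx=M[204]=29
add edi, ecx → edi=48+29=77
add edi, 12 → edi=77+12=89
add ebx, 4 → ebx=204+4=208
sub esi, 1 → esi=5-1=4
cmp esi, 3  (cmp 4,3)
jg L1: taken
mov ecx, [ebx] → ecx=M[208]=-2
add edi, ecx → edi=89+(-2)=87
add edi, 12 → edi=87+12=99
add ebx, 4 → ebx=208+4=212
sub esi, 1 → esi=4-1=3
cmp esi, 3  (cmp 3,3)
jg L1: not taken
imul ecx, edi → ecx=(-2)*99=-198
halt.
Total executed instructions: 27.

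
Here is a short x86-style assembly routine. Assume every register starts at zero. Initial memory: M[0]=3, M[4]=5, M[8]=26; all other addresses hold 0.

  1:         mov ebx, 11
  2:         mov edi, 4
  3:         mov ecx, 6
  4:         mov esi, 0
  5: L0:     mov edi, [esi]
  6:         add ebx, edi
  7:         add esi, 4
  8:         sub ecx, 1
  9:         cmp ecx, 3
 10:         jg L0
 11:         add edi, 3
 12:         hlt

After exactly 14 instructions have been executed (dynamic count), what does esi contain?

8

mov ebx, 11 → ebx=11
mov edi, 4 → edi=4
mov ecx, 6 → ecx=6
mov esi, 0 → esi=0
mov edi, [esi] → edi=M[0]=3
add ebx, edi → ebx=11+3=14
add esi, 4 → esi=0+4=4
sub ecx, 1 → ecx=6-1=5
cmp ecx, 3  (cmp 5,3)
jg L0: taken
mov edi, [esi] → edi=M[4]=5
add ebx, edi → ebx=14+5=19
add esi, 4 → esi=4+4=8
sub ecx, 1 → ecx=5-1=4
After step 14: esi = 8.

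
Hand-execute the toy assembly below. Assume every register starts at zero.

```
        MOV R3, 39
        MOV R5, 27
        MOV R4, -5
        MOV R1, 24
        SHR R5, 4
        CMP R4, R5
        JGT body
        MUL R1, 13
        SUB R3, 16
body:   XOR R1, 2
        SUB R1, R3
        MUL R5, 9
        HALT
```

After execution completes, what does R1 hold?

MOV R3, 39 → R3=39
MOV R5, 27 → R5=27
MOV R4, -5 → R4=-5
MOV R1, 24 → R1=24
SHR R5, 4 → R5=27>>4=1
CMP R4, R5  (cmp -5,1)
JGT body: not taken
MUL R1, 13 → R1=24*13=312
SUB R3, 16 → R3=39-16=23
XOR R1, 2 → R1=312^2=314
SUB R1, R3 → R1=314-23=291
MUL R5, 9 → R5=1*9=9
halt.

291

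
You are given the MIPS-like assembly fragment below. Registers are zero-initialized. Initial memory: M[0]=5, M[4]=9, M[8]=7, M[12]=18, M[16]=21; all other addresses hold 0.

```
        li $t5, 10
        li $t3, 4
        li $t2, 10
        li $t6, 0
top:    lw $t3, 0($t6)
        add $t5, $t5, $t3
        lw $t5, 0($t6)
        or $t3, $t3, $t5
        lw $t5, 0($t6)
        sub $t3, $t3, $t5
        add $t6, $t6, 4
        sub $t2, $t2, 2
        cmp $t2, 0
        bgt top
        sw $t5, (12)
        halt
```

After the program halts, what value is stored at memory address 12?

21

after li $t5, 10: $t5=10
after li $t3, 4: $t3=4
after li $t2, 10: $t2=10
after li $t6, 0: $t6=0
after lw $t3, 0($t6): $t3=M[0]=5
after add $t5, $t5, $t3: $t5=10+5=15
after lw $t5, 0($t6): $t5=M[0]=5
after or $t3, $t3, $t5: $t3=5|5=5
after lw $t5, 0($t6): $t5=M[0]=5
after sub $t3, $t3, $t5: $t3=5-5=0
after add $t6, $t6, 4: $t6=0+4=4
after sub $t2, $t2, 2: $t2=10-2=8
cmp $t2, 0  (cmp 8,0)
bgt top: taken
after lw $t3, 0($t6): $t3=M[4]=9
after add $t5, $t5, $t3: $t5=5+9=14
after lw $t5, 0($t6): $t5=M[4]=9
after or $t3, $t3, $t5: $t3=9|9=9
after lw $t5, 0($t6): $t5=M[4]=9
after sub $t3, $t3, $t5: $t3=9-9=0
after add $t6, $t6, 4: $t6=4+4=8
after sub $t2, $t2, 2: $t2=8-2=6
cmp $t2, 0  (cmp 6,0)
bgt top: taken
after lw $t3, 0($t6): $t3=M[8]=7
after add $t5, $t5, $t3: $t5=9+7=16
after lw $t5, 0($t6): $t5=M[8]=7
after or $t3, $t3, $t5: $t3=7|7=7
after lw $t5, 0($t6): $t5=M[8]=7
after sub $t3, $t3, $t5: $t3=7-7=0
after add $t6, $t6, 4: $t6=8+4=12
after sub $t2, $t2, 2: $t2=6-2=4
cmp $t2, 0  (cmp 4,0)
bgt top: taken
after lw $t3, 0($t6): $t3=M[12]=18
after add $t5, $t5, $t3: $t5=7+18=25
after lw $t5, 0($t6): $t5=M[12]=18
after or $t3, $t3, $t5: $t3=18|18=18
after lw $t5, 0($t6): $t5=M[12]=18
after sub $t3, $t3, $t5: $t3=18-18=0
after add $t6, $t6, 4: $t6=12+4=16
after sub $t2, $t2, 2: $t2=4-2=2
cmp $t2, 0  (cmp 2,0)
bgt top: taken
after lw $t3, 0($t6): $t3=M[16]=21
after add $t5, $t5, $t3: $t5=18+21=39
after lw $t5, 0($t6): $t5=M[16]=21
after or $t3, $t3, $t5: $t3=21|21=21
after lw $t5, 0($t6): $t5=M[16]=21
after sub $t3, $t3, $t5: $t3=21-21=0
after add $t6, $t6, 4: $t6=16+4=20
after sub $t2, $t2, 2: $t2=2-2=0
cmp $t2, 0  (cmp 0,0)
bgt top: not taken
sw $t5, (12) → M[12]=21
halt.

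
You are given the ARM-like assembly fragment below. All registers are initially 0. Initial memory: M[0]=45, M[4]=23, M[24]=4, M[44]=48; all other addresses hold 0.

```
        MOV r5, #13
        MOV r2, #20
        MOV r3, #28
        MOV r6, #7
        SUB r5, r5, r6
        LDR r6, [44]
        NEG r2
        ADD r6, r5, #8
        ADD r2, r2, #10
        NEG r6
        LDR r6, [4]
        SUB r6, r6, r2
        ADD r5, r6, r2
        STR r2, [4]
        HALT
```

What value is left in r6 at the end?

33

r5=13
r2=20
r3=28
r6=7
r5=13-7=6
r6=M[44]=48
r2=-(20)=-20
r6=6+8=14
r2=(-20)+10=-10
r6=-(14)=-14
r6=M[4]=23
r6=23-(-10)=33
r5=33+(-10)=23
STR r2, [4] → M[4]=-10
halt.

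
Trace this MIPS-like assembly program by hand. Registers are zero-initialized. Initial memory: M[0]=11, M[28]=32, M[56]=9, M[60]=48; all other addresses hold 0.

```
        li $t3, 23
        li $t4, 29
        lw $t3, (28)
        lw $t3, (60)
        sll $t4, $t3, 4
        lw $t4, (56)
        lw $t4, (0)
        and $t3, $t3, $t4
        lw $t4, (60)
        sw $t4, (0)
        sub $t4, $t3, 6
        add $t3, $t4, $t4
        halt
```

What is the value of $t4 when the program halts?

-6

li $t3, 23 → $t3=23
li $t4, 29 → $t4=29
lw $t3, (28) → $t3=M[28]=32
lw $t3, (60) → $t3=M[60]=48
sll $t4, $t3, 4 → $t4=48<<4=768
lw $t4, (56) → $t4=M[56]=9
lw $t4, (0) → $t4=M[0]=11
and $t3, $t3, $t4 → $t3=48&11=0
lw $t4, (60) → $t4=M[60]=48
sw $t4, (0) → M[0]=48
sub $t4, $t3, 6 → $t4=0-6=-6
add $t3, $t4, $t4 → $t3=(-6)+(-6)=-12
halt.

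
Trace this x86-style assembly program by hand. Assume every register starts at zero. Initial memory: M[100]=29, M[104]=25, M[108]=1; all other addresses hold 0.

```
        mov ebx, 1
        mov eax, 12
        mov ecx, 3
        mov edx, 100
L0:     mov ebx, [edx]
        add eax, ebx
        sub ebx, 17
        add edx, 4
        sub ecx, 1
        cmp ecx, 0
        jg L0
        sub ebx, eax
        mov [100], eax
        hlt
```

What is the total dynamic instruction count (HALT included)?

ebx=1
eax=12
ecx=3
edx=100
ebx=M[100]=29
eax=12+29=41
ebx=29-17=12
edx=100+4=104
ecx=3-1=2
cmp ecx, 0  (cmp 2,0)
jg L0: taken
ebx=M[104]=25
eax=41+25=66
ebx=25-17=8
edx=104+4=108
ecx=2-1=1
cmp ecx, 0  (cmp 1,0)
jg L0: taken
ebx=M[108]=1
eax=66+1=67
ebx=1-17=-16
edx=108+4=112
ecx=1-1=0
cmp ecx, 0  (cmp 0,0)
jg L0: not taken
ebx=(-16)-67=-83
mov [100], eax → M[100]=67
halt.
Total executed instructions: 28.

28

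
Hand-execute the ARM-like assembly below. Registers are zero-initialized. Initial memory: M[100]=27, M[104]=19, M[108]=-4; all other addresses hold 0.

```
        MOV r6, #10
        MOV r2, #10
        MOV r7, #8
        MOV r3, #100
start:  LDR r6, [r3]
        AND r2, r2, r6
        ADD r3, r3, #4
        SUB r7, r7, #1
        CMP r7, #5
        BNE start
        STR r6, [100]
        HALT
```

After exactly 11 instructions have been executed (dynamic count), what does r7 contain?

after MOV r6, #10: r6=10
after MOV r2, #10: r2=10
after MOV r7, #8: r7=8
after MOV r3, #100: r3=100
after LDR r6, [r3]: r6=M[100]=27
after AND r2, r2, r6: r2=10&27=10
after ADD r3, r3, #4: r3=100+4=104
after SUB r7, r7, #1: r7=8-1=7
CMP r7, #5  (cmp 7,5)
BNE start: taken
after LDR r6, [r3]: r6=M[104]=19
After step 11: r7 = 7.

7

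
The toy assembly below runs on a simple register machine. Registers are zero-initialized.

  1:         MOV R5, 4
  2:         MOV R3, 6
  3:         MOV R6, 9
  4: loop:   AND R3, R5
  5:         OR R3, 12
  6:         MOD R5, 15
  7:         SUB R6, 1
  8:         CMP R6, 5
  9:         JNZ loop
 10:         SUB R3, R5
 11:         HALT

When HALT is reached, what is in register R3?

R5=4
R3=6
R6=9
R3=6&4=4
R3=4|12=12
R5=4%15=4
R6=9-1=8
CMP R6, 5  (cmp 8,5)
JNZ loop: taken
R3=12&4=4
R3=4|12=12
R5=4%15=4
R6=8-1=7
CMP R6, 5  (cmp 7,5)
JNZ loop: taken
R3=12&4=4
R3=4|12=12
R5=4%15=4
R6=7-1=6
CMP R6, 5  (cmp 6,5)
JNZ loop: taken
R3=12&4=4
R3=4|12=12
R5=4%15=4
R6=6-1=5
CMP R6, 5  (cmp 5,5)
JNZ loop: not taken
R3=12-4=8
halt.

8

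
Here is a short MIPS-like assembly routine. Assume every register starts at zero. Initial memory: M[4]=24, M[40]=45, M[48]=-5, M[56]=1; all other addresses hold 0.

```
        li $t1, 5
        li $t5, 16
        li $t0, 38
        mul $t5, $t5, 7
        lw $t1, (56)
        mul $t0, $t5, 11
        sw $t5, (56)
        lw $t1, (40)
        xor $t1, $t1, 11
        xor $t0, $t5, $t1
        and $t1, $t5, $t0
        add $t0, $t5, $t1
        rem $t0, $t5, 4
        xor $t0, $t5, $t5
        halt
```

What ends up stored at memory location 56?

112

after li $t1, 5: $t1=5
after li $t5, 16: $t5=16
after li $t0, 38: $t0=38
after mul $t5, $t5, 7: $t5=16*7=112
after lw $t1, (56): $t1=M[56]=1
after mul $t0, $t5, 11: $t0=112*11=1232
sw $t5, (56) → M[56]=112
after lw $t1, (40): $t1=M[40]=45
after xor $t1, $t1, 11: $t1=45^11=38
after xor $t0, $t5, $t1: $t0=112^38=86
after and $t1, $t5, $t0: $t1=112&86=80
after add $t0, $t5, $t1: $t0=112+80=192
after rem $t0, $t5, 4: $t0=112%4=0
after xor $t0, $t5, $t5: $t0=112^112=0
halt.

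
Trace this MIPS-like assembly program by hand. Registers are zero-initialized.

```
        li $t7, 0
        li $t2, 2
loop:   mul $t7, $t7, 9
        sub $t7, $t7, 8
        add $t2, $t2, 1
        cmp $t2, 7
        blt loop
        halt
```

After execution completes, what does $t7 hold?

-59048

after li $t7, 0: $t7=0
after li $t2, 2: $t2=2
after mul $t7, $t7, 9: $t7=0*9=0
after sub $t7, $t7, 8: $t7=0-8=-8
after add $t2, $t2, 1: $t2=2+1=3
cmp $t2, 7  (cmp 3,7)
blt loop: taken
after mul $t7, $t7, 9: $t7=(-8)*9=-72
after sub $t7, $t7, 8: $t7=(-72)-8=-80
after add $t2, $t2, 1: $t2=3+1=4
cmp $t2, 7  (cmp 4,7)
blt loop: taken
after mul $t7, $t7, 9: $t7=(-80)*9=-720
after sub $t7, $t7, 8: $t7=(-720)-8=-728
after add $t2, $t2, 1: $t2=4+1=5
cmp $t2, 7  (cmp 5,7)
blt loop: taken
after mul $t7, $t7, 9: $t7=(-728)*9=-6552
after sub $t7, $t7, 8: $t7=(-6552)-8=-6560
after add $t2, $t2, 1: $t2=5+1=6
cmp $t2, 7  (cmp 6,7)
blt loop: taken
after mul $t7, $t7, 9: $t7=(-6560)*9=-59040
after sub $t7, $t7, 8: $t7=(-59040)-8=-59048
after add $t2, $t2, 1: $t2=6+1=7
cmp $t2, 7  (cmp 7,7)
blt loop: not taken
halt.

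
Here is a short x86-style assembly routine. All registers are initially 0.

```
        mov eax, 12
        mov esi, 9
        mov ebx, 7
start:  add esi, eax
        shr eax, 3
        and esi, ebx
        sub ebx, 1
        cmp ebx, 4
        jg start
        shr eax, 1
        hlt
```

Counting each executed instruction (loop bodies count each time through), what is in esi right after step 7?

5

after mov eax, 12: eax=12
after mov esi, 9: esi=9
after mov ebx, 7: ebx=7
after add esi, eax: esi=9+12=21
after shr eax, 3: eax=12>>3=1
after and esi, ebx: esi=21&7=5
after sub ebx, 1: ebx=7-1=6
After step 7: esi = 5.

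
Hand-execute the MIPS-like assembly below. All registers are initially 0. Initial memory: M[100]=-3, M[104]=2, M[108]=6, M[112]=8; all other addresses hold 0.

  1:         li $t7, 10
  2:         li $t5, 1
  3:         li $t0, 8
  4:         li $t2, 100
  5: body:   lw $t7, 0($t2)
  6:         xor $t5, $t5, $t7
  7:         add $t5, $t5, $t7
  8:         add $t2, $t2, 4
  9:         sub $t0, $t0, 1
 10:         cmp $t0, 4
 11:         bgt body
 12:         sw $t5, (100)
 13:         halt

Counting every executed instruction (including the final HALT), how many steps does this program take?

34

after li $t7, 10: $t7=10
after li $t5, 1: $t5=1
after li $t0, 8: $t0=8
after li $t2, 100: $t2=100
after lw $t7, 0($t2): $t7=M[100]=-3
after xor $t5, $t5, $t7: $t5=1^(-3)=-4
after add $t5, $t5, $t7: $t5=(-4)+(-3)=-7
after add $t2, $t2, 4: $t2=100+4=104
after sub $t0, $t0, 1: $t0=8-1=7
cmp $t0, 4  (cmp 7,4)
bgt body: taken
after lw $t7, 0($t2): $t7=M[104]=2
after xor $t5, $t5, $t7: $t5=(-7)^2=-5
after add $t5, $t5, $t7: $t5=(-5)+2=-3
after add $t2, $t2, 4: $t2=104+4=108
after sub $t0, $t0, 1: $t0=7-1=6
cmp $t0, 4  (cmp 6,4)
bgt body: taken
after lw $t7, 0($t2): $t7=M[108]=6
after xor $t5, $t5, $t7: $t5=(-3)^6=-5
after add $t5, $t5, $t7: $t5=(-5)+6=1
after add $t2, $t2, 4: $t2=108+4=112
after sub $t0, $t0, 1: $t0=6-1=5
cmp $t0, 4  (cmp 5,4)
bgt body: taken
after lw $t7, 0($t2): $t7=M[112]=8
after xor $t5, $t5, $t7: $t5=1^8=9
after add $t5, $t5, $t7: $t5=9+8=17
after add $t2, $t2, 4: $t2=112+4=116
after sub $t0, $t0, 1: $t0=5-1=4
cmp $t0, 4  (cmp 4,4)
bgt body: not taken
sw $t5, (100) → M[100]=17
halt.
Total executed instructions: 34.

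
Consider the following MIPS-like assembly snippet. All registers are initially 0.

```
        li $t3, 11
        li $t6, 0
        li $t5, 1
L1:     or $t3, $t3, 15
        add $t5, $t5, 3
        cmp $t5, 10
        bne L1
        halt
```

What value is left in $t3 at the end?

15

$t3=11
$t6=0
$t5=1
$t3=11|15=15
$t5=1+3=4
cmp $t5, 10  (cmp 4,10)
bne L1: taken
$t3=15|15=15
$t5=4+3=7
cmp $t5, 10  (cmp 7,10)
bne L1: taken
$t3=15|15=15
$t5=7+3=10
cmp $t5, 10  (cmp 10,10)
bne L1: not taken
halt.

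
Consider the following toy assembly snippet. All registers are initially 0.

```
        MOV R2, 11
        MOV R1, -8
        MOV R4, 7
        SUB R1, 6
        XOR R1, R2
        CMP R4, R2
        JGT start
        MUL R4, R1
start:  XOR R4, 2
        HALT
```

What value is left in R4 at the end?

R2=11
R1=-8
R4=7
R1=(-8)-6=-14
R1=(-14)^11=-7
CMP R4, R2  (cmp 7,11)
JGT start: not taken
R4=7*(-7)=-49
R4=(-49)^2=-51
halt.

-51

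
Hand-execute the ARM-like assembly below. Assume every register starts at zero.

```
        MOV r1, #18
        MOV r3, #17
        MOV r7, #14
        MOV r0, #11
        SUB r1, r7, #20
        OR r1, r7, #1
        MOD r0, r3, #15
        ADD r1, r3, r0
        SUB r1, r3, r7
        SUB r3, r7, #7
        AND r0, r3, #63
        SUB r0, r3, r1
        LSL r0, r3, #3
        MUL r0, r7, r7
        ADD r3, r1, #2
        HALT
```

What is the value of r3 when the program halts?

after MOV r1, #18: r1=18
after MOV r3, #17: r3=17
after MOV r7, #14: r7=14
after MOV r0, #11: r0=11
after SUB r1, r7, #20: r1=14-20=-6
after OR r1, r7, #1: r1=14|1=15
after MOD r0, r3, #15: r0=17%15=2
after ADD r1, r3, r0: r1=17+2=19
after SUB r1, r3, r7: r1=17-14=3
after SUB r3, r7, #7: r3=14-7=7
after AND r0, r3, #63: r0=7&63=7
after SUB r0, r3, r1: r0=7-3=4
after LSL r0, r3, #3: r0=7<<3=56
after MUL r0, r7, r7: r0=14*14=196
after ADD r3, r1, #2: r3=3+2=5
halt.

5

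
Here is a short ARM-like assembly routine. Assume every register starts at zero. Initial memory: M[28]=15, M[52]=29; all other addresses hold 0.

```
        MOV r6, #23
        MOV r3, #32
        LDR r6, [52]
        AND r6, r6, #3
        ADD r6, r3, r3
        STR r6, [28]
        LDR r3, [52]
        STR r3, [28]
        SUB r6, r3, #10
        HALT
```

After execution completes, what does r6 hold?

19

r6=23
r3=32
r6=M[52]=29
r6=29&3=1
r6=32+32=64
STR r6, [28] → M[28]=64
r3=M[52]=29
STR r3, [28] → M[28]=29
r6=29-10=19
halt.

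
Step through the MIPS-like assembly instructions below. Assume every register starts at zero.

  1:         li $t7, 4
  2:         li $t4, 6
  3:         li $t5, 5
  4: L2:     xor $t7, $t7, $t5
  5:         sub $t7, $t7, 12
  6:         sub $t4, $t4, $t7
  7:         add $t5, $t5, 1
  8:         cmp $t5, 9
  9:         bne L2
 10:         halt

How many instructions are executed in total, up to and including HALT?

li $t7, 4 → $t7=4
li $t4, 6 → $t4=6
li $t5, 5 → $t5=5
xor $t7, $t7, $t5 → $t7=4^5=1
sub $t7, $t7, 12 → $t7=1-12=-11
sub $t4, $t4, $t7 → $t4=6-(-11)=17
add $t5, $t5, 1 → $t5=5+1=6
cmp $t5, 9  (cmp 6,9)
bne L2: taken
xor $t7, $t7, $t5 → $t7=(-11)^6=-13
sub $t7, $t7, 12 → $t7=(-13)-12=-25
sub $t4, $t4, $t7 → $t4=17-(-25)=42
add $t5, $t5, 1 → $t5=6+1=7
cmp $t5, 9  (cmp 7,9)
bne L2: taken
xor $t7, $t7, $t5 → $t7=(-25)^7=-32
sub $t7, $t7, 12 → $t7=(-32)-12=-44
sub $t4, $t4, $t7 → $t4=42-(-44)=86
add $t5, $t5, 1 → $t5=7+1=8
cmp $t5, 9  (cmp 8,9)
bne L2: taken
xor $t7, $t7, $t5 → $t7=(-44)^8=-36
sub $t7, $t7, 12 → $t7=(-36)-12=-48
sub $t4, $t4, $t7 → $t4=86-(-48)=134
add $t5, $t5, 1 → $t5=8+1=9
cmp $t5, 9  (cmp 9,9)
bne L2: not taken
halt.
Total executed instructions: 28.

28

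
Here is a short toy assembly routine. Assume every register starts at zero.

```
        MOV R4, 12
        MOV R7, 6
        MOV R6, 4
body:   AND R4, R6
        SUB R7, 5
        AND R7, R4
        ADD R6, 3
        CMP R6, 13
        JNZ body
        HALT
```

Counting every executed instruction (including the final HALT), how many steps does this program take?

R4=12
R7=6
R6=4
R4=12&4=4
R7=6-5=1
R7=1&4=0
R6=4+3=7
CMP R6, 13  (cmp 7,13)
JNZ body: taken
R4=4&7=4
R7=0-5=-5
R7=(-5)&4=0
R6=7+3=10
CMP R6, 13  (cmp 10,13)
JNZ body: taken
R4=4&10=0
R7=0-5=-5
R7=(-5)&0=0
R6=10+3=13
CMP R6, 13  (cmp 13,13)
JNZ body: not taken
halt.
Total executed instructions: 22.

22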